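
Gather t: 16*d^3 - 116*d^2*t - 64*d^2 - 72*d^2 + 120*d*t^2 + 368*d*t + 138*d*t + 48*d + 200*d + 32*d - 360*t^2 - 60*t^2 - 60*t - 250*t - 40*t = 16*d^3 - 136*d^2 + 280*d + t^2*(120*d - 420) + t*(-116*d^2 + 506*d - 350)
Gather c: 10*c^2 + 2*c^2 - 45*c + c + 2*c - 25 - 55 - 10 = 12*c^2 - 42*c - 90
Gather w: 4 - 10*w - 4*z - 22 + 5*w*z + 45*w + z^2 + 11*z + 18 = w*(5*z + 35) + z^2 + 7*z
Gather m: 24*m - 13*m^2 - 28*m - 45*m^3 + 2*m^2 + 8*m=-45*m^3 - 11*m^2 + 4*m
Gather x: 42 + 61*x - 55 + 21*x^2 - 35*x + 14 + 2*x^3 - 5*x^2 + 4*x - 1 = 2*x^3 + 16*x^2 + 30*x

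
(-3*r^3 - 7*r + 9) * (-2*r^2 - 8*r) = 6*r^5 + 24*r^4 + 14*r^3 + 38*r^2 - 72*r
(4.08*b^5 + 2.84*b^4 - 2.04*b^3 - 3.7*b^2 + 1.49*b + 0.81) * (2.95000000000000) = 12.036*b^5 + 8.378*b^4 - 6.018*b^3 - 10.915*b^2 + 4.3955*b + 2.3895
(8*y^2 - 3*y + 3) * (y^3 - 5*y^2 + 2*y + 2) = 8*y^5 - 43*y^4 + 34*y^3 - 5*y^2 + 6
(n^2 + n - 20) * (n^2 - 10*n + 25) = n^4 - 9*n^3 - 5*n^2 + 225*n - 500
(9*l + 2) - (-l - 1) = 10*l + 3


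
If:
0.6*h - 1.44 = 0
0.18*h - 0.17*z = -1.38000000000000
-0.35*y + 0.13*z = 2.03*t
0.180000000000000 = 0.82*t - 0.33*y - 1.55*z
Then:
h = 2.40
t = 6.59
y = -34.24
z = 10.66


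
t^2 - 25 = (t - 5)*(t + 5)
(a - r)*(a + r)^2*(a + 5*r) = a^4 + 6*a^3*r + 4*a^2*r^2 - 6*a*r^3 - 5*r^4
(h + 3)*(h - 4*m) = h^2 - 4*h*m + 3*h - 12*m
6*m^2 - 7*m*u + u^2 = (-6*m + u)*(-m + u)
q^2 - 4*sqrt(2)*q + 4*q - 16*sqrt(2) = (q + 4)*(q - 4*sqrt(2))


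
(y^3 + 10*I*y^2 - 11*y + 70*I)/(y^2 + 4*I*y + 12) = (y^2 + 12*I*y - 35)/(y + 6*I)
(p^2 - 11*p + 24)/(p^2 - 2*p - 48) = (p - 3)/(p + 6)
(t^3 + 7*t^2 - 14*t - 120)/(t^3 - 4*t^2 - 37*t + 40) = (t^2 + 2*t - 24)/(t^2 - 9*t + 8)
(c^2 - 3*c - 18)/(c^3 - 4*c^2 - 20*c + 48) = (c + 3)/(c^2 + 2*c - 8)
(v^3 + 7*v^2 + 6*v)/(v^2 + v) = v + 6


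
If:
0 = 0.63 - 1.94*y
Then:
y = 0.32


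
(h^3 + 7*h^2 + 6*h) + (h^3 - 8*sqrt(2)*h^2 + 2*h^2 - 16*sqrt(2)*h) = 2*h^3 - 8*sqrt(2)*h^2 + 9*h^2 - 16*sqrt(2)*h + 6*h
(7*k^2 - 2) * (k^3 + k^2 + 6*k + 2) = 7*k^5 + 7*k^4 + 40*k^3 + 12*k^2 - 12*k - 4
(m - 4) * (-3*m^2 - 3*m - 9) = -3*m^3 + 9*m^2 + 3*m + 36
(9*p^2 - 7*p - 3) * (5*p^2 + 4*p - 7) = 45*p^4 + p^3 - 106*p^2 + 37*p + 21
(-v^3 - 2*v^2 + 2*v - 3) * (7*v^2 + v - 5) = -7*v^5 - 15*v^4 + 17*v^3 - 9*v^2 - 13*v + 15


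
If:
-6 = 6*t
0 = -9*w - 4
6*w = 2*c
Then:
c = -4/3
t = -1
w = -4/9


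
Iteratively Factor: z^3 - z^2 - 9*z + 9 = (z - 1)*(z^2 - 9) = (z - 3)*(z - 1)*(z + 3)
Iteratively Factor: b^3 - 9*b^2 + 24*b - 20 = (b - 2)*(b^2 - 7*b + 10) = (b - 5)*(b - 2)*(b - 2)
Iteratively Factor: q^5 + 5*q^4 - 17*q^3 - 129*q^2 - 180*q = (q)*(q^4 + 5*q^3 - 17*q^2 - 129*q - 180) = q*(q + 4)*(q^3 + q^2 - 21*q - 45) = q*(q - 5)*(q + 4)*(q^2 + 6*q + 9) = q*(q - 5)*(q + 3)*(q + 4)*(q + 3)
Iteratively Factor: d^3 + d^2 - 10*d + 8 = (d + 4)*(d^2 - 3*d + 2) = (d - 2)*(d + 4)*(d - 1)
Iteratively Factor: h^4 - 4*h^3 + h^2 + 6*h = (h - 2)*(h^3 - 2*h^2 - 3*h) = (h - 3)*(h - 2)*(h^2 + h) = (h - 3)*(h - 2)*(h + 1)*(h)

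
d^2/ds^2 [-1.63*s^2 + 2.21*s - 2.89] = -3.26000000000000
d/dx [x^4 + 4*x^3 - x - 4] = 4*x^3 + 12*x^2 - 1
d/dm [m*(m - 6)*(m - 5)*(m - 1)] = 4*m^3 - 36*m^2 + 82*m - 30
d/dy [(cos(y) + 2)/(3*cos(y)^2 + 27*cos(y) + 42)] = sin(y)/(3*(cos(y) + 7)^2)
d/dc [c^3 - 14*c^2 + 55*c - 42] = 3*c^2 - 28*c + 55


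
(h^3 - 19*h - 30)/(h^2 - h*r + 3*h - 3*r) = (-h^2 + 3*h + 10)/(-h + r)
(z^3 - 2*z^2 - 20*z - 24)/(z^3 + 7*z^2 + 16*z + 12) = (z - 6)/(z + 3)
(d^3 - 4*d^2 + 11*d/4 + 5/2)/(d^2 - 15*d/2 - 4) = (d^2 - 9*d/2 + 5)/(d - 8)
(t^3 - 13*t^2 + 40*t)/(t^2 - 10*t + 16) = t*(t - 5)/(t - 2)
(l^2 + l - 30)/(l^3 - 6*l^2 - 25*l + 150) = (l + 6)/(l^2 - l - 30)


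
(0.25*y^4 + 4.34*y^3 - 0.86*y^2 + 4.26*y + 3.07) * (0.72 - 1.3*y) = -0.325*y^5 - 5.462*y^4 + 4.2428*y^3 - 6.1572*y^2 - 0.9238*y + 2.2104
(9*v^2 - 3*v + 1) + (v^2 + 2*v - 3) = 10*v^2 - v - 2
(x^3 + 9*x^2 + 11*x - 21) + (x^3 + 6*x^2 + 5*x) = 2*x^3 + 15*x^2 + 16*x - 21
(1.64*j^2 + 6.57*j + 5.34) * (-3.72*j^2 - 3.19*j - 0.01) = -6.1008*j^4 - 29.672*j^3 - 40.8395*j^2 - 17.1003*j - 0.0534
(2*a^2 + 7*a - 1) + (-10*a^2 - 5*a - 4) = -8*a^2 + 2*a - 5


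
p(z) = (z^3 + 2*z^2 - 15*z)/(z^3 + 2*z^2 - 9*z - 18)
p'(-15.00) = -0.00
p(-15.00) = 0.96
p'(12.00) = 0.00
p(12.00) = 0.97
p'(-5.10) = -0.74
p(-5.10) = 0.08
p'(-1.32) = 10.85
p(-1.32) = -4.25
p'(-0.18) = 1.06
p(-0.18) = -0.17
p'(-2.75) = -85.33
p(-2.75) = 33.00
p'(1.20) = 0.25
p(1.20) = 0.55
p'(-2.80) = -140.62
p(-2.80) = 38.50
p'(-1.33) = 11.21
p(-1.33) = -4.36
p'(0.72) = 0.38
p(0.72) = 0.41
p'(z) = (-3*z^2 - 4*z + 9)*(z^3 + 2*z^2 - 15*z)/(z^3 + 2*z^2 - 9*z - 18)^2 + (3*z^2 + 4*z - 15)/(z^3 + 2*z^2 - 9*z - 18)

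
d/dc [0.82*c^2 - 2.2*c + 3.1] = 1.64*c - 2.2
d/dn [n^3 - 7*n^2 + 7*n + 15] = 3*n^2 - 14*n + 7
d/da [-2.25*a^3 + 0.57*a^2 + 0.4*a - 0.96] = -6.75*a^2 + 1.14*a + 0.4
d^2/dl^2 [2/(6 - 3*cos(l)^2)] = 4*(2*sin(l)^4 - 5*sin(l)^2 + 1)/(3*(cos(l)^2 - 2)^3)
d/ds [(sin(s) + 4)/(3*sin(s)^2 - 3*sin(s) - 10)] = (-3*sin(s)^2 - 24*sin(s) + 2)*cos(s)/(3*sin(s)^2 - 3*sin(s) - 10)^2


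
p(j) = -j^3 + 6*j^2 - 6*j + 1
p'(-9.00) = -357.00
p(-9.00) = 1270.00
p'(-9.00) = -357.00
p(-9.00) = 1270.00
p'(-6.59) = -215.36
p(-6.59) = 587.30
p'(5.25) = -25.69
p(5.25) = -9.83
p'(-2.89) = -65.74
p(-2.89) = 92.59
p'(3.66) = -2.27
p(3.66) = 10.39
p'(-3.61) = -88.42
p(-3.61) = 147.90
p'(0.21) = -3.61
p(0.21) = -0.00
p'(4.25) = -9.19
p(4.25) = 7.11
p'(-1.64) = -33.75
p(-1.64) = 31.39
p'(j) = -3*j^2 + 12*j - 6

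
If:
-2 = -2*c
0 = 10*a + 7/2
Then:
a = -7/20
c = 1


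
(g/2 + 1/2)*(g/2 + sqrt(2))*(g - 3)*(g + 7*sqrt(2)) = g^4/4 - g^3/2 + 9*sqrt(2)*g^3/4 - 9*sqrt(2)*g^2/2 + 25*g^2/4 - 14*g - 27*sqrt(2)*g/4 - 21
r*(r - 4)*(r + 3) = r^3 - r^2 - 12*r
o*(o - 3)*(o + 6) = o^3 + 3*o^2 - 18*o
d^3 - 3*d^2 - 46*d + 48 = (d - 8)*(d - 1)*(d + 6)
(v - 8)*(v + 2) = v^2 - 6*v - 16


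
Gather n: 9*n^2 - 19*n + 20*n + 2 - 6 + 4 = 9*n^2 + n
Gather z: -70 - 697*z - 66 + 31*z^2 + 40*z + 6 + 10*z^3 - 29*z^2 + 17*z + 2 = 10*z^3 + 2*z^2 - 640*z - 128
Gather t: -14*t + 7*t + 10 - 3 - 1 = 6 - 7*t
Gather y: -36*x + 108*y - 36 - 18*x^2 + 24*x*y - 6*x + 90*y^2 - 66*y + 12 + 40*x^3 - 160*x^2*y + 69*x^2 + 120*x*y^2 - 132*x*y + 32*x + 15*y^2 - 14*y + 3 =40*x^3 + 51*x^2 - 10*x + y^2*(120*x + 105) + y*(-160*x^2 - 108*x + 28) - 21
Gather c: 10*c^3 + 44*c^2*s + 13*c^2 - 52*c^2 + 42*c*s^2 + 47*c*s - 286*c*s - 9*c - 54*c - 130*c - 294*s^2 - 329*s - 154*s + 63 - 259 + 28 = 10*c^3 + c^2*(44*s - 39) + c*(42*s^2 - 239*s - 193) - 294*s^2 - 483*s - 168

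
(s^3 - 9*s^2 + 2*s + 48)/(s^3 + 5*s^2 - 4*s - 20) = (s^2 - 11*s + 24)/(s^2 + 3*s - 10)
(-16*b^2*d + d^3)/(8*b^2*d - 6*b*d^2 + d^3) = (-4*b - d)/(2*b - d)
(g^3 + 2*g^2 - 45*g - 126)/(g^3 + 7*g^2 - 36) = (g - 7)/(g - 2)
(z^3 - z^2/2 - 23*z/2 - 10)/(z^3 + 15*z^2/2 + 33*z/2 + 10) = (z - 4)/(z + 4)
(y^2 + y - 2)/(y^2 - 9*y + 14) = (y^2 + y - 2)/(y^2 - 9*y + 14)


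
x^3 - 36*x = x*(x - 6)*(x + 6)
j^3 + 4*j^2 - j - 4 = (j - 1)*(j + 1)*(j + 4)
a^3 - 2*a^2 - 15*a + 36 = (a - 3)^2*(a + 4)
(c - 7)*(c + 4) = c^2 - 3*c - 28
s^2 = s^2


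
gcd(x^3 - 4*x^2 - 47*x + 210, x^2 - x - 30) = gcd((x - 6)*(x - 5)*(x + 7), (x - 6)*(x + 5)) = x - 6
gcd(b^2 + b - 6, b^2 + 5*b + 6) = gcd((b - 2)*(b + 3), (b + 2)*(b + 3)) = b + 3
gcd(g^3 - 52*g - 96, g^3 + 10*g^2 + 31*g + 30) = g + 2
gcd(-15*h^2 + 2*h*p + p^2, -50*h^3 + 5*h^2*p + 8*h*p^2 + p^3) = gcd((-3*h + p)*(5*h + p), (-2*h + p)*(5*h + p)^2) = 5*h + p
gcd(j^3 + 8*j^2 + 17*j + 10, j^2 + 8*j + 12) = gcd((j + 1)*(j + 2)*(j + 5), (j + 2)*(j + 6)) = j + 2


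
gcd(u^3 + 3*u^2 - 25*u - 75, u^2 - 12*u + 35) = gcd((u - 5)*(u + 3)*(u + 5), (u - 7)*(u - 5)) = u - 5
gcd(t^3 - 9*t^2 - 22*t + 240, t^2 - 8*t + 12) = t - 6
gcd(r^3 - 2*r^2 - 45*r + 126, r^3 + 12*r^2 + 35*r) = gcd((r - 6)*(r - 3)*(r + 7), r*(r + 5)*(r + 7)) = r + 7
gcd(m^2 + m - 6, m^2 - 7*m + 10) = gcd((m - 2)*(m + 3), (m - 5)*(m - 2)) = m - 2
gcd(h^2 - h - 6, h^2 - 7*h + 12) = h - 3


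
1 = 1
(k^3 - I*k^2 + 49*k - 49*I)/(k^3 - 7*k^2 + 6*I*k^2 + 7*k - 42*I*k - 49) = (k - 7*I)/(k - 7)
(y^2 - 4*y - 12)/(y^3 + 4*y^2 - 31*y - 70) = (y - 6)/(y^2 + 2*y - 35)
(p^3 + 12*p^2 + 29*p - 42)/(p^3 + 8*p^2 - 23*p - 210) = (p - 1)/(p - 5)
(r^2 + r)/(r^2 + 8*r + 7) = r/(r + 7)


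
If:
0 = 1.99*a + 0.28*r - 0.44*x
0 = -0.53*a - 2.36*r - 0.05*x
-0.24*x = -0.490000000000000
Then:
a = 0.47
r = -0.15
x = 2.04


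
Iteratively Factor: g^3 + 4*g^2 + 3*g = (g + 1)*(g^2 + 3*g) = g*(g + 1)*(g + 3)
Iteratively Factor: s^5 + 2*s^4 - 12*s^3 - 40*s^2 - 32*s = (s - 4)*(s^4 + 6*s^3 + 12*s^2 + 8*s) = (s - 4)*(s + 2)*(s^3 + 4*s^2 + 4*s) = (s - 4)*(s + 2)^2*(s^2 + 2*s) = (s - 4)*(s + 2)^3*(s)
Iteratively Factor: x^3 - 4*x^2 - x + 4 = (x - 4)*(x^2 - 1) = (x - 4)*(x - 1)*(x + 1)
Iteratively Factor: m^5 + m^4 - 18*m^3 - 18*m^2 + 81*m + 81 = (m - 3)*(m^4 + 4*m^3 - 6*m^2 - 36*m - 27) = (m - 3)*(m + 1)*(m^3 + 3*m^2 - 9*m - 27) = (m - 3)^2*(m + 1)*(m^2 + 6*m + 9) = (m - 3)^2*(m + 1)*(m + 3)*(m + 3)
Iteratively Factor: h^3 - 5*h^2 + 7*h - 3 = (h - 1)*(h^2 - 4*h + 3) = (h - 1)^2*(h - 3)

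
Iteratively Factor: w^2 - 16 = (w - 4)*(w + 4)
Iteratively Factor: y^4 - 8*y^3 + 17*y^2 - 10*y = (y - 1)*(y^3 - 7*y^2 + 10*y) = (y - 5)*(y - 1)*(y^2 - 2*y) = (y - 5)*(y - 2)*(y - 1)*(y)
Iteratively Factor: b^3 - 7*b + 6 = (b - 1)*(b^2 + b - 6) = (b - 2)*(b - 1)*(b + 3)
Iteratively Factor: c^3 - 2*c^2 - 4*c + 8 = (c + 2)*(c^2 - 4*c + 4) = (c - 2)*(c + 2)*(c - 2)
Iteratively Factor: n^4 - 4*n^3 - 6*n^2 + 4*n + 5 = (n - 5)*(n^3 + n^2 - n - 1) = (n - 5)*(n - 1)*(n^2 + 2*n + 1) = (n - 5)*(n - 1)*(n + 1)*(n + 1)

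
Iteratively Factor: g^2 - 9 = (g + 3)*(g - 3)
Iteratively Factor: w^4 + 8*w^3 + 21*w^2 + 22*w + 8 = (w + 2)*(w^3 + 6*w^2 + 9*w + 4) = (w + 1)*(w + 2)*(w^2 + 5*w + 4) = (w + 1)^2*(w + 2)*(w + 4)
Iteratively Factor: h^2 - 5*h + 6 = (h - 3)*(h - 2)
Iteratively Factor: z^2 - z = (z)*(z - 1)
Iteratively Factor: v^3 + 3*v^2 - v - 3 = (v + 3)*(v^2 - 1) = (v + 1)*(v + 3)*(v - 1)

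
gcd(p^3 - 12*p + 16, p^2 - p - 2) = p - 2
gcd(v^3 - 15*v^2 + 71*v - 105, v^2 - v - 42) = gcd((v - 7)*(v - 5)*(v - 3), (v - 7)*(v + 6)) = v - 7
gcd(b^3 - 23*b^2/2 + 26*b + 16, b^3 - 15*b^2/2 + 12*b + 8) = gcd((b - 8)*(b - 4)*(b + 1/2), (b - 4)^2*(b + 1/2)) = b^2 - 7*b/2 - 2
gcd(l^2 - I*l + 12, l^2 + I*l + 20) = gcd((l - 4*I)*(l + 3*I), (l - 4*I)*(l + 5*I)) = l - 4*I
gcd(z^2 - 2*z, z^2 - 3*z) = z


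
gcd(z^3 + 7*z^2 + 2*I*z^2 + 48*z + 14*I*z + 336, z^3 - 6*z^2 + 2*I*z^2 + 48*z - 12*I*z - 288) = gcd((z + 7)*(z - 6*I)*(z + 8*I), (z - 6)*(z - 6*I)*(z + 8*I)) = z^2 + 2*I*z + 48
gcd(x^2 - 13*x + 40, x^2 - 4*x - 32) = x - 8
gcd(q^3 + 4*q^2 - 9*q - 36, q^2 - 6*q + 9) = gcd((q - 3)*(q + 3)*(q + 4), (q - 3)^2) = q - 3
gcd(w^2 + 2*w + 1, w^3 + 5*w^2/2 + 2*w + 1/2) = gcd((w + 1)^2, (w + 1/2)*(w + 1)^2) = w^2 + 2*w + 1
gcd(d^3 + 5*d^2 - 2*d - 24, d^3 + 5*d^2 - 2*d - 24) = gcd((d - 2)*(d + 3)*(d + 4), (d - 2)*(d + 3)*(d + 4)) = d^3 + 5*d^2 - 2*d - 24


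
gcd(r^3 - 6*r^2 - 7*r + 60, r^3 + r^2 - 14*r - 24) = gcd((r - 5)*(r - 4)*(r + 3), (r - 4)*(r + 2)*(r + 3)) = r^2 - r - 12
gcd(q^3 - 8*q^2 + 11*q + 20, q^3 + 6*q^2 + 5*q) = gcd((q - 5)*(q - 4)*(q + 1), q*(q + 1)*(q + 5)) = q + 1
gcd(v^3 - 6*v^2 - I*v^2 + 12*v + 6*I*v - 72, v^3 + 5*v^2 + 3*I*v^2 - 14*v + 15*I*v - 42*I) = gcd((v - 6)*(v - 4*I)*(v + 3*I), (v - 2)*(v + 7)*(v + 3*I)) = v + 3*I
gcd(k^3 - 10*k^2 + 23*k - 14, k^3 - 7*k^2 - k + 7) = k^2 - 8*k + 7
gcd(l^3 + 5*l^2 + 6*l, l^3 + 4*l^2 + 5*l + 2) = l + 2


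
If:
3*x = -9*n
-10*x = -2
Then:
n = -1/15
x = 1/5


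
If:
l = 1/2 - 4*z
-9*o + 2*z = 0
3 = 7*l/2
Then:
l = 6/7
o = -5/252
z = -5/56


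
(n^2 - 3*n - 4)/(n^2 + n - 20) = (n + 1)/(n + 5)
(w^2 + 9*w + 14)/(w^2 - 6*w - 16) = (w + 7)/(w - 8)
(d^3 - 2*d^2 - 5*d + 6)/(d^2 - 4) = (d^2 - 4*d + 3)/(d - 2)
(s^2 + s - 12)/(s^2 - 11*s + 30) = (s^2 + s - 12)/(s^2 - 11*s + 30)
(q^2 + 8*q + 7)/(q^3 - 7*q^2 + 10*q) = (q^2 + 8*q + 7)/(q*(q^2 - 7*q + 10))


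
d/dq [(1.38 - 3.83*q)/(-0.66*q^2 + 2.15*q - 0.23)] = (-2.5278*q^2 + 1.8216*q - 2.0861)/(0.4356*q^4 - 2.838*q^3 + 4.9261*q^2 - 0.989*q + 0.0529)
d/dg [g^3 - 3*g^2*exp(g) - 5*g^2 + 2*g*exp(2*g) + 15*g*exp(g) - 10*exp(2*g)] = -3*g^2*exp(g) + 3*g^2 + 4*g*exp(2*g) + 9*g*exp(g) - 10*g - 18*exp(2*g) + 15*exp(g)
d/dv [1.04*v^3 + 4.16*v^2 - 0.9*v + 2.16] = 3.12*v^2 + 8.32*v - 0.9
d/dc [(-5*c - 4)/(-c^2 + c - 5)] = (5*c^2 - 5*c - (2*c - 1)*(5*c + 4) + 25)/(c^2 - c + 5)^2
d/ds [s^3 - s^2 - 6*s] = 3*s^2 - 2*s - 6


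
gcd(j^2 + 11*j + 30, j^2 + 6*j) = j + 6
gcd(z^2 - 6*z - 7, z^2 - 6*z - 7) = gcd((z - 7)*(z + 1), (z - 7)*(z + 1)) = z^2 - 6*z - 7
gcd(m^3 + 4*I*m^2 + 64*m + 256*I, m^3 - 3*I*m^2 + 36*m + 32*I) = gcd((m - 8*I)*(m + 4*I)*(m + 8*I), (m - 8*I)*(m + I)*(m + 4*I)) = m^2 - 4*I*m + 32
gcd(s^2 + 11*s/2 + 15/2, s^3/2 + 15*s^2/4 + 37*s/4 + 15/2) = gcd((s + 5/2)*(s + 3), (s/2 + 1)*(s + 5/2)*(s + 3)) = s^2 + 11*s/2 + 15/2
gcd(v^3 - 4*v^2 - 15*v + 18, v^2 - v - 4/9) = 1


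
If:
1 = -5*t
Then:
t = -1/5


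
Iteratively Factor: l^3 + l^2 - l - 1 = (l + 1)*(l^2 - 1) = (l - 1)*(l + 1)*(l + 1)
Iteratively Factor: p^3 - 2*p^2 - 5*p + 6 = (p + 2)*(p^2 - 4*p + 3) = (p - 1)*(p + 2)*(p - 3)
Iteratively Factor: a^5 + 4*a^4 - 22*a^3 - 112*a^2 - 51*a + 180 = (a + 4)*(a^4 - 22*a^2 - 24*a + 45) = (a + 3)*(a + 4)*(a^3 - 3*a^2 - 13*a + 15) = (a - 5)*(a + 3)*(a + 4)*(a^2 + 2*a - 3) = (a - 5)*(a - 1)*(a + 3)*(a + 4)*(a + 3)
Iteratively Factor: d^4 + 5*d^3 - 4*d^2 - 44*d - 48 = (d - 3)*(d^3 + 8*d^2 + 20*d + 16) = (d - 3)*(d + 2)*(d^2 + 6*d + 8) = (d - 3)*(d + 2)^2*(d + 4)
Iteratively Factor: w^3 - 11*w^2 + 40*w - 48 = (w - 4)*(w^2 - 7*w + 12) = (w - 4)^2*(w - 3)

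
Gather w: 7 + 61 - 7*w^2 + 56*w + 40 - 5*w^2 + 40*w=-12*w^2 + 96*w + 108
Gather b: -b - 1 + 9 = 8 - b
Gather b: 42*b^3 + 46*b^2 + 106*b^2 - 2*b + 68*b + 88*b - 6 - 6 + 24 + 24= 42*b^3 + 152*b^2 + 154*b + 36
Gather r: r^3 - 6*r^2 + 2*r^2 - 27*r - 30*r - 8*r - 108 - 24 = r^3 - 4*r^2 - 65*r - 132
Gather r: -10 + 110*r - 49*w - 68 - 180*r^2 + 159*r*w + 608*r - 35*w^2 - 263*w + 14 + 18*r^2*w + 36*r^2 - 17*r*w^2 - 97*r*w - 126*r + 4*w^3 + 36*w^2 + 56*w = r^2*(18*w - 144) + r*(-17*w^2 + 62*w + 592) + 4*w^3 + w^2 - 256*w - 64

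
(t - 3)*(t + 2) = t^2 - t - 6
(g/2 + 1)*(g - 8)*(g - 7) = g^3/2 - 13*g^2/2 + 13*g + 56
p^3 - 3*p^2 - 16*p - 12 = (p - 6)*(p + 1)*(p + 2)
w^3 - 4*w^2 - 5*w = w*(w - 5)*(w + 1)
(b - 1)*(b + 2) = b^2 + b - 2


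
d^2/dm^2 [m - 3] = 0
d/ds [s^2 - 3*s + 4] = 2*s - 3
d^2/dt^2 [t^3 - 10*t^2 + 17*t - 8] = 6*t - 20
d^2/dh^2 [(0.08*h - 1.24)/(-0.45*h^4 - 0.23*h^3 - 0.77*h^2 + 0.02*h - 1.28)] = (-0.1944*h^7 + 4.88952*h^6 + 3.658488*h^5 + 8.431704*h^4 + 4.295024*h^3 - 3.911304*h^2 - 1.831824*h - 2.447392)/(0.091125*h^12 + 0.139725*h^11 + 0.53919*h^10 + 0.478187*h^9 + 1.687794*h^8 + 1.159227*h^7 + 3.300077*h^6 + 1.25571*h^5 + 4.454172*h^4 + 1.012216*h^3 + 3.78624*h^2 - 0.098304*h + 2.097152)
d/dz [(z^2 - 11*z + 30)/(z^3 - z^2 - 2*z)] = (-z^4 + 22*z^3 - 103*z^2 + 60*z + 60)/(z^2*(z^4 - 2*z^3 - 3*z^2 + 4*z + 4))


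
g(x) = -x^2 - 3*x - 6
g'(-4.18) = 5.36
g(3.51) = -28.85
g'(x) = -2*x - 3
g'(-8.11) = 13.22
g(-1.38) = -3.76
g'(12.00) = -27.00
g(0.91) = -9.56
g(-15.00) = -186.00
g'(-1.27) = -0.46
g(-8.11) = -47.44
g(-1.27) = -3.80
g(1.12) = -10.61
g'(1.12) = -5.24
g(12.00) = -186.00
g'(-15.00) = 27.00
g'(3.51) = -10.02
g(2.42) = -19.12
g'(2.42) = -7.84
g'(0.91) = -4.82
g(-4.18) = -10.93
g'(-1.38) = -0.24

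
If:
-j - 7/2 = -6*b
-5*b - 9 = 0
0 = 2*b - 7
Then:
No Solution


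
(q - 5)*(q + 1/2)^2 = q^3 - 4*q^2 - 19*q/4 - 5/4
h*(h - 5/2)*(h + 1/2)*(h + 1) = h^4 - h^3 - 13*h^2/4 - 5*h/4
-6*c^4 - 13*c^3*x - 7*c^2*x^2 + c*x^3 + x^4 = (-3*c + x)*(c + x)^2*(2*c + x)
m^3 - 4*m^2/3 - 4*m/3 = m*(m - 2)*(m + 2/3)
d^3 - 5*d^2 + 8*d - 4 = (d - 2)^2*(d - 1)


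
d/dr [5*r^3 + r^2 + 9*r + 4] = 15*r^2 + 2*r + 9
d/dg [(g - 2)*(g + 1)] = 2*g - 1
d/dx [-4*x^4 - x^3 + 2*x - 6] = -16*x^3 - 3*x^2 + 2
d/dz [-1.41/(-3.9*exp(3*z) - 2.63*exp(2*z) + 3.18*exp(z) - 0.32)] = (-16.497*exp(2*z) - 7.4166*exp(z) + 4.4838)*exp(z)/(3.9*exp(3*z) + 2.63*exp(2*z) - 3.18*exp(z) + 0.32)^2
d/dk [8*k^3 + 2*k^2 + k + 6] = 24*k^2 + 4*k + 1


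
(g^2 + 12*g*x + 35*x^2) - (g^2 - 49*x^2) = 12*g*x + 84*x^2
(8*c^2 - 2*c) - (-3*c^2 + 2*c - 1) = 11*c^2 - 4*c + 1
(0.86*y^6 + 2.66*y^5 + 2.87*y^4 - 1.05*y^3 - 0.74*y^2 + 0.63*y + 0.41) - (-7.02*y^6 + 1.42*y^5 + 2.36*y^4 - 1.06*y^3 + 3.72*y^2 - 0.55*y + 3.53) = 7.88*y^6 + 1.24*y^5 + 0.51*y^4 + 0.01*y^3 - 4.46*y^2 + 1.18*y - 3.12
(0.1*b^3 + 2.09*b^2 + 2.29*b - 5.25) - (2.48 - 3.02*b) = 0.1*b^3 + 2.09*b^2 + 5.31*b - 7.73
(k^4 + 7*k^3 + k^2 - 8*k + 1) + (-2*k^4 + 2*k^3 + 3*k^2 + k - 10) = -k^4 + 9*k^3 + 4*k^2 - 7*k - 9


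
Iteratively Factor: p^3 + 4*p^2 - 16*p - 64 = (p + 4)*(p^2 - 16) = (p + 4)^2*(p - 4)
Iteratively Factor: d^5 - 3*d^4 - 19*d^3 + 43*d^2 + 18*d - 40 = (d + 1)*(d^4 - 4*d^3 - 15*d^2 + 58*d - 40) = (d + 1)*(d + 4)*(d^3 - 8*d^2 + 17*d - 10) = (d - 2)*(d + 1)*(d + 4)*(d^2 - 6*d + 5) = (d - 5)*(d - 2)*(d + 1)*(d + 4)*(d - 1)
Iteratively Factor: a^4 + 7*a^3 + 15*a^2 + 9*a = (a + 3)*(a^3 + 4*a^2 + 3*a) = a*(a + 3)*(a^2 + 4*a + 3) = a*(a + 3)^2*(a + 1)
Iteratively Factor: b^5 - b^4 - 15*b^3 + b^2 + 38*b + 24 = (b - 4)*(b^4 + 3*b^3 - 3*b^2 - 11*b - 6) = (b - 4)*(b + 1)*(b^3 + 2*b^2 - 5*b - 6) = (b - 4)*(b + 1)^2*(b^2 + b - 6) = (b - 4)*(b + 1)^2*(b + 3)*(b - 2)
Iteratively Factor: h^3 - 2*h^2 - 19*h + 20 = (h - 1)*(h^2 - h - 20) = (h - 5)*(h - 1)*(h + 4)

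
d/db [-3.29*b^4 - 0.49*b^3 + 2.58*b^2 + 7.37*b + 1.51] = -13.16*b^3 - 1.47*b^2 + 5.16*b + 7.37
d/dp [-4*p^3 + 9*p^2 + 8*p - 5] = -12*p^2 + 18*p + 8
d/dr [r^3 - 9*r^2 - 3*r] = 3*r^2 - 18*r - 3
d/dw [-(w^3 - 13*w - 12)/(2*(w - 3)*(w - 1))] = (-w^4 + 8*w^3 - 22*w^2 - 24*w + 87)/(2*(w^4 - 8*w^3 + 22*w^2 - 24*w + 9))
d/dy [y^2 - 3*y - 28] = 2*y - 3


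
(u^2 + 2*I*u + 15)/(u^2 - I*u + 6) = (u + 5*I)/(u + 2*I)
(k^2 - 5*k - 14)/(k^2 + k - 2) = (k - 7)/(k - 1)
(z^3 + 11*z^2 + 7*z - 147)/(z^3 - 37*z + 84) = (z + 7)/(z - 4)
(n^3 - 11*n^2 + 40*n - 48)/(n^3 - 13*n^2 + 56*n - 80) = (n - 3)/(n - 5)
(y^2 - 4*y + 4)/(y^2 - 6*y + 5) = (y^2 - 4*y + 4)/(y^2 - 6*y + 5)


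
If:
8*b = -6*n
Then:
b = -3*n/4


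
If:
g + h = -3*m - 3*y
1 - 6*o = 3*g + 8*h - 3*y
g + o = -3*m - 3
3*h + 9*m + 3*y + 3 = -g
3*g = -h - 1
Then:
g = -51/88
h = 65/88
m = -197/264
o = -2/11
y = 61/88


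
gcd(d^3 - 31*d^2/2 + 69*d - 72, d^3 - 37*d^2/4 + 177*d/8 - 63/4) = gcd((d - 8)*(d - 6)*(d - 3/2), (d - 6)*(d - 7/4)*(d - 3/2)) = d^2 - 15*d/2 + 9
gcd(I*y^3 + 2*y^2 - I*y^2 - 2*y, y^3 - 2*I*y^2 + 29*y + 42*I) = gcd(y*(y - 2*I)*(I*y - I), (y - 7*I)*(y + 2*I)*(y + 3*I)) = 1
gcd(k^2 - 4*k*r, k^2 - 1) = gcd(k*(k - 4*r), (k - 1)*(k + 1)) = 1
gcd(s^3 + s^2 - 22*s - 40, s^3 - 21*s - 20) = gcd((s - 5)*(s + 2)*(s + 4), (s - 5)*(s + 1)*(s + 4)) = s^2 - s - 20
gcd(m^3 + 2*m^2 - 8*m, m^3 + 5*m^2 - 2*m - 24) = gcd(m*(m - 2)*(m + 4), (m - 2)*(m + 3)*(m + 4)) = m^2 + 2*m - 8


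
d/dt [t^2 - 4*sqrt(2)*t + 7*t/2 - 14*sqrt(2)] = 2*t - 4*sqrt(2) + 7/2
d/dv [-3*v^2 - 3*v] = -6*v - 3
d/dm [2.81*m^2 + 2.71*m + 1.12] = 5.62*m + 2.71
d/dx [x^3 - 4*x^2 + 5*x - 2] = 3*x^2 - 8*x + 5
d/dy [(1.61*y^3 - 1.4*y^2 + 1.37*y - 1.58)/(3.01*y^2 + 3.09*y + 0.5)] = (4.8461*y^4 + 9.9498*y^3 - 6.0347*y^2 + 8.1116*y + 5.5672)/(9.0601*y^4 + 18.6018*y^3 + 12.5581*y^2 + 3.09*y + 0.25)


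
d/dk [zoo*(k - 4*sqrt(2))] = zoo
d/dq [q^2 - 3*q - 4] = 2*q - 3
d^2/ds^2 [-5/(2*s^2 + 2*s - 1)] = 20*(2*s^2 + 2*s - 2*(2*s + 1)^2 - 1)/(2*s^2 + 2*s - 1)^3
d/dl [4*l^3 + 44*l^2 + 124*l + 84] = 12*l^2 + 88*l + 124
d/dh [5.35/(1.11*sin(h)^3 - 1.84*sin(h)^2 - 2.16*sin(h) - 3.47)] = (-17.8155*sin(h)^2 + 19.688*sin(h) + 11.556)*cos(h)/(-1.11*sin(h)^3 + 1.84*sin(h)^2 + 2.16*sin(h) + 3.47)^2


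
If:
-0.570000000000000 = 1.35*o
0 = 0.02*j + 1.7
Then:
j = -85.00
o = -0.42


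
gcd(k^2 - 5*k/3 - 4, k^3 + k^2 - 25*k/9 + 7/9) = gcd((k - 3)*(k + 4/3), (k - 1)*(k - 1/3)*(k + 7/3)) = 1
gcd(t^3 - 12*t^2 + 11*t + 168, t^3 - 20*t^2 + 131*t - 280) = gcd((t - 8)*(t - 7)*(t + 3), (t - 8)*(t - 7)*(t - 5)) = t^2 - 15*t + 56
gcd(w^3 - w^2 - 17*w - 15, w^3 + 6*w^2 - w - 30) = w + 3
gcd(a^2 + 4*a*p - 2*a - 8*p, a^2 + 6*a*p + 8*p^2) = a + 4*p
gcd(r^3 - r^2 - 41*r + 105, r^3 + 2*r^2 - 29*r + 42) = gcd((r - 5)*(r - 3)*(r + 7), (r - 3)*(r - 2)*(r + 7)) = r^2 + 4*r - 21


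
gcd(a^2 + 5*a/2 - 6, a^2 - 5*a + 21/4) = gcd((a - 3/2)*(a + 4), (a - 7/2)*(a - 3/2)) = a - 3/2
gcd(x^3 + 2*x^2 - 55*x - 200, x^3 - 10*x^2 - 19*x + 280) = x^2 - 3*x - 40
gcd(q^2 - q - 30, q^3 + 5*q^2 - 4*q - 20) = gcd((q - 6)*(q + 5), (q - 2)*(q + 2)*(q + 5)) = q + 5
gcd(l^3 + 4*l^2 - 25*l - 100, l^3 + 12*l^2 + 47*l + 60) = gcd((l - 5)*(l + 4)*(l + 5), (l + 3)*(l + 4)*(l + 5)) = l^2 + 9*l + 20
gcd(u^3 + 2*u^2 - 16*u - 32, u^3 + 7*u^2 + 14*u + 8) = u^2 + 6*u + 8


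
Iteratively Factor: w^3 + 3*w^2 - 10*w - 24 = (w + 2)*(w^2 + w - 12) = (w + 2)*(w + 4)*(w - 3)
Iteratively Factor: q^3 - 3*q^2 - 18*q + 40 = (q - 2)*(q^2 - q - 20) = (q - 5)*(q - 2)*(q + 4)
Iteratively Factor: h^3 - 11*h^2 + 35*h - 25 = (h - 5)*(h^2 - 6*h + 5) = (h - 5)*(h - 1)*(h - 5)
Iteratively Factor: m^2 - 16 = (m - 4)*(m + 4)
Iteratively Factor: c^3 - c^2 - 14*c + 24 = (c + 4)*(c^2 - 5*c + 6) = (c - 2)*(c + 4)*(c - 3)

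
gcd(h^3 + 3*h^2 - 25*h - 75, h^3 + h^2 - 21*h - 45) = h^2 - 2*h - 15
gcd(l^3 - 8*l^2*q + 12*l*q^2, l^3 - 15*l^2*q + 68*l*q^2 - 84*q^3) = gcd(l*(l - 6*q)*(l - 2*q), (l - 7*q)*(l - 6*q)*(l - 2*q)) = l^2 - 8*l*q + 12*q^2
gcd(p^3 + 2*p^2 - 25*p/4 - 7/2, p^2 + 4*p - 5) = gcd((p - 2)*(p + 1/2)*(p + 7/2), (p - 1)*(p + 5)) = 1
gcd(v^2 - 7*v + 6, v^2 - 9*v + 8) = v - 1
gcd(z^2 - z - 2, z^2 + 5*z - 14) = z - 2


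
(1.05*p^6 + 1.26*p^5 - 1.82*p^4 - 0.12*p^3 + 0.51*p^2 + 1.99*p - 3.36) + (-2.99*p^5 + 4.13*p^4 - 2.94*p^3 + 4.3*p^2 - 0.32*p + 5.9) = 1.05*p^6 - 1.73*p^5 + 2.31*p^4 - 3.06*p^3 + 4.81*p^2 + 1.67*p + 2.54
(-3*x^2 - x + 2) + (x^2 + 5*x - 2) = -2*x^2 + 4*x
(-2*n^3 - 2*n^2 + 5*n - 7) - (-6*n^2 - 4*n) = -2*n^3 + 4*n^2 + 9*n - 7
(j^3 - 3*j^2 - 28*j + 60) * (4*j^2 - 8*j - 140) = 4*j^5 - 20*j^4 - 228*j^3 + 884*j^2 + 3440*j - 8400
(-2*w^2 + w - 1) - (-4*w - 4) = -2*w^2 + 5*w + 3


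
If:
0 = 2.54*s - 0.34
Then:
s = 0.13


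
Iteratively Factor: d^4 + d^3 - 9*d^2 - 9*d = (d + 1)*(d^3 - 9*d) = (d - 3)*(d + 1)*(d^2 + 3*d) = d*(d - 3)*(d + 1)*(d + 3)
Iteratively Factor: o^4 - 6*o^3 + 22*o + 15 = (o + 1)*(o^3 - 7*o^2 + 7*o + 15) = (o - 3)*(o + 1)*(o^2 - 4*o - 5) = (o - 3)*(o + 1)^2*(o - 5)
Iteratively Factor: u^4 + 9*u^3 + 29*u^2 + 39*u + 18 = (u + 3)*(u^3 + 6*u^2 + 11*u + 6) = (u + 3)^2*(u^2 + 3*u + 2) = (u + 2)*(u + 3)^2*(u + 1)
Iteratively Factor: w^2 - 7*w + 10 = (w - 5)*(w - 2)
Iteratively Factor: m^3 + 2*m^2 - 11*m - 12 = (m + 1)*(m^2 + m - 12) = (m - 3)*(m + 1)*(m + 4)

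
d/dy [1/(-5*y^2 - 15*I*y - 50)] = (2*y + 3*I)/(5*(y^2 + 3*I*y + 10)^2)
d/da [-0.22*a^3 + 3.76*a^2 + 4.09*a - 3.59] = -0.66*a^2 + 7.52*a + 4.09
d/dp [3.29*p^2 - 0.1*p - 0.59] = 6.58*p - 0.1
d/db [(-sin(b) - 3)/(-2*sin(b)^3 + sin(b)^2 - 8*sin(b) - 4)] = (-4*sin(b)^3 - 17*sin(b)^2 + 6*sin(b) - 20)*cos(b)/(2*sin(b)^3 - sin(b)^2 + 8*sin(b) + 4)^2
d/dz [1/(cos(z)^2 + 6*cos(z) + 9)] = 2*sin(z)/(cos(z) + 3)^3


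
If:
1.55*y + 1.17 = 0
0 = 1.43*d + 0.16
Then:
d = -0.11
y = -0.75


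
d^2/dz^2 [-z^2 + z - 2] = -2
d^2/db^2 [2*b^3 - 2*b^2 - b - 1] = 12*b - 4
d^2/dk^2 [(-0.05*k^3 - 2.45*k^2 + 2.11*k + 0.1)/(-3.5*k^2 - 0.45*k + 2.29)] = (-1.77635683940025e-15*k^5 - 5.6843418860808e-14*k^4 - 58.59075*k^3 + 110.16135*k^2 - 100.84167*k + 19.70388)/(42.875*k^6 + 16.5375*k^5 - 82.03125*k^4 - 21.549375*k^3 + 53.671875*k^2 + 7.079535*k - 12.008989)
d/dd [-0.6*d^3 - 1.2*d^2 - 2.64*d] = -1.8*d^2 - 2.4*d - 2.64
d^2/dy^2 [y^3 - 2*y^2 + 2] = 6*y - 4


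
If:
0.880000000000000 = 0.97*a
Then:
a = 0.91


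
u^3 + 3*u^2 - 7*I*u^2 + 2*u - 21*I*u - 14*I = (u + 1)*(u + 2)*(u - 7*I)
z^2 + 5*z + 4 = (z + 1)*(z + 4)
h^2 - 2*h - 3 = (h - 3)*(h + 1)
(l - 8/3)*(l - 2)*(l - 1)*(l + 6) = l^4 + l^3/3 - 24*l^2 + 164*l/3 - 32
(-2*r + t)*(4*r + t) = -8*r^2 + 2*r*t + t^2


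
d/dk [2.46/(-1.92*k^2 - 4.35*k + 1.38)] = (9.4464*k + 10.701)/(1.92*k^2 + 4.35*k - 1.38)^2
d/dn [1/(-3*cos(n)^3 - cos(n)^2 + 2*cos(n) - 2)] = (-9*cos(n)^2 - 2*cos(n) + 2)*sin(n)/(3*cos(n)^3 + cos(n)^2 - 2*cos(n) + 2)^2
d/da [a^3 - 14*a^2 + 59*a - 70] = 3*a^2 - 28*a + 59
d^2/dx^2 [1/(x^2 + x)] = 2*(-x*(x + 1) + (2*x + 1)^2)/(x^3*(x + 1)^3)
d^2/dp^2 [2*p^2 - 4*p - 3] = 4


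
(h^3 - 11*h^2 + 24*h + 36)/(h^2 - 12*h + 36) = h + 1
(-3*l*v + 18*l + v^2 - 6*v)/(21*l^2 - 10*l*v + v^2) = (v - 6)/(-7*l + v)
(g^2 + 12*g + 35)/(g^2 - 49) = (g + 5)/(g - 7)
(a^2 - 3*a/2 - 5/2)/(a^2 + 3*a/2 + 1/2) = (2*a - 5)/(2*a + 1)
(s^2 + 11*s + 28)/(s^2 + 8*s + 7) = (s + 4)/(s + 1)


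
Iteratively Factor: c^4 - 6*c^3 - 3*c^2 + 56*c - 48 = (c - 1)*(c^3 - 5*c^2 - 8*c + 48) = (c - 4)*(c - 1)*(c^2 - c - 12) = (c - 4)^2*(c - 1)*(c + 3)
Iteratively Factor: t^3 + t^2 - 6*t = (t - 2)*(t^2 + 3*t) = (t - 2)*(t + 3)*(t)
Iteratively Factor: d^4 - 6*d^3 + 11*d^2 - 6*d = (d)*(d^3 - 6*d^2 + 11*d - 6) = d*(d - 2)*(d^2 - 4*d + 3) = d*(d - 3)*(d - 2)*(d - 1)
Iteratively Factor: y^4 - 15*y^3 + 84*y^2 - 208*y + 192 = (y - 3)*(y^3 - 12*y^2 + 48*y - 64) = (y - 4)*(y - 3)*(y^2 - 8*y + 16) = (y - 4)^2*(y - 3)*(y - 4)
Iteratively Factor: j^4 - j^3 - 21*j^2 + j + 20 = (j + 1)*(j^3 - 2*j^2 - 19*j + 20) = (j - 1)*(j + 1)*(j^2 - j - 20) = (j - 1)*(j + 1)*(j + 4)*(j - 5)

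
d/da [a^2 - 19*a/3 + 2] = 2*a - 19/3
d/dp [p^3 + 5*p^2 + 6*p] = 3*p^2 + 10*p + 6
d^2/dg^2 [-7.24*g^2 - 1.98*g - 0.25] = -14.4800000000000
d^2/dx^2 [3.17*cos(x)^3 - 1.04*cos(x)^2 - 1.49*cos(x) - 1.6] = -0.887499999999999*cos(x) + 2.08*cos(2*x) - 7.1325*cos(3*x)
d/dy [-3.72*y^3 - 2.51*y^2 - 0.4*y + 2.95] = -11.16*y^2 - 5.02*y - 0.4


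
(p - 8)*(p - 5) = p^2 - 13*p + 40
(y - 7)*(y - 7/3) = y^2 - 28*y/3 + 49/3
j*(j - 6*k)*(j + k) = j^3 - 5*j^2*k - 6*j*k^2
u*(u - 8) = u^2 - 8*u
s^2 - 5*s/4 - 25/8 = (s - 5/2)*(s + 5/4)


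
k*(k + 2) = k^2 + 2*k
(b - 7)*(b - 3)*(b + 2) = b^3 - 8*b^2 + b + 42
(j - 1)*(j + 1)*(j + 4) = j^3 + 4*j^2 - j - 4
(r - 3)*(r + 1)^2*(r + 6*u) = r^4 + 6*r^3*u - r^3 - 6*r^2*u - 5*r^2 - 30*r*u - 3*r - 18*u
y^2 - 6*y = y*(y - 6)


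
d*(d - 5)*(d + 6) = d^3 + d^2 - 30*d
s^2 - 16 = (s - 4)*(s + 4)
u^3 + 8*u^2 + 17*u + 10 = (u + 1)*(u + 2)*(u + 5)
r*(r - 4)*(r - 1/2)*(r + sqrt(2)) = r^4 - 9*r^3/2 + sqrt(2)*r^3 - 9*sqrt(2)*r^2/2 + 2*r^2 + 2*sqrt(2)*r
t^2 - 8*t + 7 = (t - 7)*(t - 1)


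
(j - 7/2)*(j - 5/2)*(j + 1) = j^3 - 5*j^2 + 11*j/4 + 35/4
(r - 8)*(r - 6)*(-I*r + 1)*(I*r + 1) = r^4 - 14*r^3 + 49*r^2 - 14*r + 48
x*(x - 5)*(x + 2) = x^3 - 3*x^2 - 10*x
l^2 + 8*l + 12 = (l + 2)*(l + 6)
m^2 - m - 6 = (m - 3)*(m + 2)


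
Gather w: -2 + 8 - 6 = 0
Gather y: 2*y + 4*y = 6*y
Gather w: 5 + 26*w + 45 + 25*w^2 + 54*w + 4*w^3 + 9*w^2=4*w^3 + 34*w^2 + 80*w + 50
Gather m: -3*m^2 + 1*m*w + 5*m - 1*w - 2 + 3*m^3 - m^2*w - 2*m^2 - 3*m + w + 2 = 3*m^3 + m^2*(-w - 5) + m*(w + 2)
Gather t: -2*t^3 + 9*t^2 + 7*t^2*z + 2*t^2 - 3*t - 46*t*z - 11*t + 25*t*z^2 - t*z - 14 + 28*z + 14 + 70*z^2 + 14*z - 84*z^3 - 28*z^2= -2*t^3 + t^2*(7*z + 11) + t*(25*z^2 - 47*z - 14) - 84*z^3 + 42*z^2 + 42*z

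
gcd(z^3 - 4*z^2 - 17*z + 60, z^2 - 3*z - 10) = z - 5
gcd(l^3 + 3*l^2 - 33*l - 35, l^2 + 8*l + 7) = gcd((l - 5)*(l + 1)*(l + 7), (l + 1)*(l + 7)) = l^2 + 8*l + 7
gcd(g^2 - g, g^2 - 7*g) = g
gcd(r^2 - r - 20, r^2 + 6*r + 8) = r + 4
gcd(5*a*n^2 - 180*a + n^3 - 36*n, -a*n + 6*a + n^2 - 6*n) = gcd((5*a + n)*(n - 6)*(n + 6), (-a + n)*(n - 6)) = n - 6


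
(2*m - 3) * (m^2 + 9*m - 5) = 2*m^3 + 15*m^2 - 37*m + 15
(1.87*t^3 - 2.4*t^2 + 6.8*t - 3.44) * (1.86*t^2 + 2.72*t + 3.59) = 3.4782*t^5 + 0.6224*t^4 + 12.8333*t^3 + 3.4816*t^2 + 15.0552*t - 12.3496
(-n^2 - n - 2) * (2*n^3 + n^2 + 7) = -2*n^5 - 3*n^4 - 5*n^3 - 9*n^2 - 7*n - 14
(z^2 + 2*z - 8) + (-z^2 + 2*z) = 4*z - 8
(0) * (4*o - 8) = 0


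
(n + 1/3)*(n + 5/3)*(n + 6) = n^3 + 8*n^2 + 113*n/9 + 10/3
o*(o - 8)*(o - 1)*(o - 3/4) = o^4 - 39*o^3/4 + 59*o^2/4 - 6*o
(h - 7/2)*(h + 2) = h^2 - 3*h/2 - 7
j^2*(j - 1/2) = j^3 - j^2/2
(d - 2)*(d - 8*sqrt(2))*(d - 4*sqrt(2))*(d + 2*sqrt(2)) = d^4 - 10*sqrt(2)*d^3 - 2*d^3 + 16*d^2 + 20*sqrt(2)*d^2 - 32*d + 128*sqrt(2)*d - 256*sqrt(2)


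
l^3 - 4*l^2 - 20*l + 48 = (l - 6)*(l - 2)*(l + 4)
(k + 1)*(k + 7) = k^2 + 8*k + 7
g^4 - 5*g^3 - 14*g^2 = g^2*(g - 7)*(g + 2)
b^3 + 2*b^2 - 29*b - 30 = (b - 5)*(b + 1)*(b + 6)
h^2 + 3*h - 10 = (h - 2)*(h + 5)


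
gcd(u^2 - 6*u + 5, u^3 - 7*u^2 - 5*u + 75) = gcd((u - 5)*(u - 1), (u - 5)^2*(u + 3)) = u - 5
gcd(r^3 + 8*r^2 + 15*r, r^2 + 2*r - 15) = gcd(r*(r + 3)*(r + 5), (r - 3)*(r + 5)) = r + 5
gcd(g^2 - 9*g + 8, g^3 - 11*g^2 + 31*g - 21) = g - 1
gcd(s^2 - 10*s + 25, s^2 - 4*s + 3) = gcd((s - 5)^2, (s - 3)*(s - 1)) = 1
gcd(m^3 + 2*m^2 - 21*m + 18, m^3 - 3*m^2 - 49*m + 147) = m - 3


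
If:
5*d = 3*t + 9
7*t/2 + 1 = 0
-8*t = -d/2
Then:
No Solution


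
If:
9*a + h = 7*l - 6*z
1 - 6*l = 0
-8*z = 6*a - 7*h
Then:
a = 49/414 - 50*z/69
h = 12*z/23 + 7/69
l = 1/6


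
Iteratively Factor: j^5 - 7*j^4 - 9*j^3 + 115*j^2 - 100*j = (j - 5)*(j^4 - 2*j^3 - 19*j^2 + 20*j) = (j - 5)*(j - 1)*(j^3 - j^2 - 20*j) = j*(j - 5)*(j - 1)*(j^2 - j - 20) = j*(j - 5)*(j - 1)*(j + 4)*(j - 5)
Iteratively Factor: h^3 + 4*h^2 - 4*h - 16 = (h - 2)*(h^2 + 6*h + 8) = (h - 2)*(h + 4)*(h + 2)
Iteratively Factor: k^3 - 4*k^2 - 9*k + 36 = (k - 4)*(k^2 - 9) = (k - 4)*(k - 3)*(k + 3)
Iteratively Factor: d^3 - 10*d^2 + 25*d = (d - 5)*(d^2 - 5*d) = d*(d - 5)*(d - 5)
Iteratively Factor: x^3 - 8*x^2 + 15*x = (x)*(x^2 - 8*x + 15) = x*(x - 5)*(x - 3)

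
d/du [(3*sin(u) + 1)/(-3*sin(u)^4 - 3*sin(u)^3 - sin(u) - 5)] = (27*sin(u)^4 + 30*sin(u)^3 + 9*sin(u)^2 - 14)*cos(u)/(3*sin(u)^4 + 3*sin(u)^3 + sin(u) + 5)^2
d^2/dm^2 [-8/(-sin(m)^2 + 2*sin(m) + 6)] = 16*(2*sin(m)^4 - 3*sin(m)^3 + 11*sin(m)^2 - 10)/(2*sin(m) + cos(m)^2 + 5)^3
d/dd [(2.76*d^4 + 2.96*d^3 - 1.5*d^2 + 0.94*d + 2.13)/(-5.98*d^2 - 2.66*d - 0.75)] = (-33.0096*d^5 - 39.7256*d^4 - 24.0272*d^3 + 2.9512*d^2 + 27.7248*d + 4.9608)/(35.7604*d^4 + 31.8136*d^3 + 16.0456*d^2 + 3.99*d + 0.5625)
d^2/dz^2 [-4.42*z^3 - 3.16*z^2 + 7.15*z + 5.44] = -26.52*z - 6.32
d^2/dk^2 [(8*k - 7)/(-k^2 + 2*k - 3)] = 2*(-4*(k - 1)^2*(8*k - 7) + (24*k - 23)*(k^2 - 2*k + 3))/(k^2 - 2*k + 3)^3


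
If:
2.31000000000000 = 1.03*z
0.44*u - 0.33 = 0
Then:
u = 0.75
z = 2.24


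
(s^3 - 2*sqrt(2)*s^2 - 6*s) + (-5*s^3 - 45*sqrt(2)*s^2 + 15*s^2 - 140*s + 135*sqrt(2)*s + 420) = -4*s^3 - 47*sqrt(2)*s^2 + 15*s^2 - 146*s + 135*sqrt(2)*s + 420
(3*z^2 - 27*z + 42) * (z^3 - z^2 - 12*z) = 3*z^5 - 30*z^4 + 33*z^3 + 282*z^2 - 504*z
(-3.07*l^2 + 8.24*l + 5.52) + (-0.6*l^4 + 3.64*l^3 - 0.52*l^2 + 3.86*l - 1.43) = -0.6*l^4 + 3.64*l^3 - 3.59*l^2 + 12.1*l + 4.09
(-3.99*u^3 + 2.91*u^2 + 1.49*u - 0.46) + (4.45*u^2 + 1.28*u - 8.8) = -3.99*u^3 + 7.36*u^2 + 2.77*u - 9.26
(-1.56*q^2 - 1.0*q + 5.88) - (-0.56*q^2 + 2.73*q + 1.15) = -1.0*q^2 - 3.73*q + 4.73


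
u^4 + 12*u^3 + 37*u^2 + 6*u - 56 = (u - 1)*(u + 2)*(u + 4)*(u + 7)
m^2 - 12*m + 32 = (m - 8)*(m - 4)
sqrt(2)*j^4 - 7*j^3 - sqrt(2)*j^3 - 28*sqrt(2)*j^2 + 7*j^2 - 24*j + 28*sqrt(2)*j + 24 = (j - 1)*(j - 6*sqrt(2))*(j + 2*sqrt(2))*(sqrt(2)*j + 1)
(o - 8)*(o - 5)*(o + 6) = o^3 - 7*o^2 - 38*o + 240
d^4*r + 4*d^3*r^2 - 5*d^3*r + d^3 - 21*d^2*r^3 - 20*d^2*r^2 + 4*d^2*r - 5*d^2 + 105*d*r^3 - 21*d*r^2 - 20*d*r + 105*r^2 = (d - 5)*(d - 3*r)*(d + 7*r)*(d*r + 1)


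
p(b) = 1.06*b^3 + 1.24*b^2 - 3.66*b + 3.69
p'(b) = 3.18*b^2 + 2.48*b - 3.66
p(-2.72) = 1.49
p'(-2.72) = 13.12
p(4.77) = 129.49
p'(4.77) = 80.52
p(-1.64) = 8.35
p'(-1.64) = 0.83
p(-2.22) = 6.33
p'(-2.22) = 6.51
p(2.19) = 12.76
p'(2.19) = 17.02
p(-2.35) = 5.38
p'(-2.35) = 8.07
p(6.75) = 361.48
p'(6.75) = 157.97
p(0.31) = 2.71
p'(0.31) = -2.59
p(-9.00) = -635.67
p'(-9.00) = 231.60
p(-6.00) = -158.67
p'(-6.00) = 95.94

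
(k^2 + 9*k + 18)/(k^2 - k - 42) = (k + 3)/(k - 7)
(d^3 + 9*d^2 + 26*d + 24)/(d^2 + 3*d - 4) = (d^2 + 5*d + 6)/(d - 1)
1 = 1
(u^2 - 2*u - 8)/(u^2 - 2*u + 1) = (u^2 - 2*u - 8)/(u^2 - 2*u + 1)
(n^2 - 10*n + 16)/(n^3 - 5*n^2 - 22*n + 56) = (n - 8)/(n^2 - 3*n - 28)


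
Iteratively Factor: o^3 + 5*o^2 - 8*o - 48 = (o + 4)*(o^2 + o - 12) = (o + 4)^2*(o - 3)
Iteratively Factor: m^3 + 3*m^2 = (m + 3)*(m^2) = m*(m + 3)*(m)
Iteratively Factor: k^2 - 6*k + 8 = (k - 2)*(k - 4)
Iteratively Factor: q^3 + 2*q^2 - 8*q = (q - 2)*(q^2 + 4*q) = (q - 2)*(q + 4)*(q)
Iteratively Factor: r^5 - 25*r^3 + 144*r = (r + 4)*(r^4 - 4*r^3 - 9*r^2 + 36*r) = (r - 3)*(r + 4)*(r^3 - r^2 - 12*r) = r*(r - 3)*(r + 4)*(r^2 - r - 12) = r*(r - 4)*(r - 3)*(r + 4)*(r + 3)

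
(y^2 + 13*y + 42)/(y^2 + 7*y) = (y + 6)/y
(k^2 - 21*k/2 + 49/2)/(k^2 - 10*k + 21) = (k - 7/2)/(k - 3)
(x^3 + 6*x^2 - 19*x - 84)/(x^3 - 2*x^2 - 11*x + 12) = (x + 7)/(x - 1)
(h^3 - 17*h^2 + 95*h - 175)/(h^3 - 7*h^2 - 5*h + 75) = (h - 7)/(h + 3)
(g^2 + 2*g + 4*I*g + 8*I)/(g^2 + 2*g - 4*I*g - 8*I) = (g + 4*I)/(g - 4*I)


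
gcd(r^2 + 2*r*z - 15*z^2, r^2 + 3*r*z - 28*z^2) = 1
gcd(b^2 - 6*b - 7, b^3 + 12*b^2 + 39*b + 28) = b + 1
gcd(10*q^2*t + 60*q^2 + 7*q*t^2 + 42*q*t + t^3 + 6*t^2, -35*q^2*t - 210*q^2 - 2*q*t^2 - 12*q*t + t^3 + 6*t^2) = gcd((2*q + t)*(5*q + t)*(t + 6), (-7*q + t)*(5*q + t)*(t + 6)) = 5*q*t + 30*q + t^2 + 6*t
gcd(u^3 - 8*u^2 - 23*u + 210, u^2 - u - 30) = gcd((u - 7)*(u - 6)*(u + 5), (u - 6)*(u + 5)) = u^2 - u - 30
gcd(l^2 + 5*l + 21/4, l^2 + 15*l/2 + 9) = l + 3/2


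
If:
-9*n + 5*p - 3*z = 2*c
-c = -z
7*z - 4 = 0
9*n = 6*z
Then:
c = 4/7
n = 8/21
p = 44/35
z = 4/7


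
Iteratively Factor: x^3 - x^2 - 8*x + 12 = (x - 2)*(x^2 + x - 6) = (x - 2)^2*(x + 3)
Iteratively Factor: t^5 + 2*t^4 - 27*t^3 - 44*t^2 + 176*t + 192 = (t + 1)*(t^4 + t^3 - 28*t^2 - 16*t + 192) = (t + 1)*(t + 4)*(t^3 - 3*t^2 - 16*t + 48) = (t - 4)*(t + 1)*(t + 4)*(t^2 + t - 12) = (t - 4)*(t - 3)*(t + 1)*(t + 4)*(t + 4)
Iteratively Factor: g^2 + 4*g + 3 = (g + 1)*(g + 3)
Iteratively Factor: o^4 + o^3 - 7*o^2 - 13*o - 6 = (o - 3)*(o^3 + 4*o^2 + 5*o + 2) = (o - 3)*(o + 1)*(o^2 + 3*o + 2) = (o - 3)*(o + 1)*(o + 2)*(o + 1)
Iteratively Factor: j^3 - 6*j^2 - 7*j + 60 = (j + 3)*(j^2 - 9*j + 20) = (j - 4)*(j + 3)*(j - 5)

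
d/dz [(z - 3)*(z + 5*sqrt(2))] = 2*z - 3 + 5*sqrt(2)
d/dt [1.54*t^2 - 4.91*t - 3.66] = 3.08*t - 4.91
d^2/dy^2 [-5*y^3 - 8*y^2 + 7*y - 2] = -30*y - 16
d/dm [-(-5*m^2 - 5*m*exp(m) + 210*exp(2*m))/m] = 5*exp(m) + 5 - 420*exp(2*m)/m + 210*exp(2*m)/m^2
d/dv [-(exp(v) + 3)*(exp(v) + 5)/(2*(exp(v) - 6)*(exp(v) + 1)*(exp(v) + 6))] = (exp(4*v) + 16*exp(3*v) + 89*exp(2*v) + 102*exp(v) - 252)*exp(v)/(2*(exp(6*v) + 2*exp(5*v) - 71*exp(4*v) - 144*exp(3*v) + 1224*exp(2*v) + 2592*exp(v) + 1296))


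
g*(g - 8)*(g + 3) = g^3 - 5*g^2 - 24*g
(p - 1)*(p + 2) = p^2 + p - 2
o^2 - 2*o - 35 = (o - 7)*(o + 5)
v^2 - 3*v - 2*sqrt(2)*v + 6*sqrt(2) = (v - 3)*(v - 2*sqrt(2))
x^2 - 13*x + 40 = (x - 8)*(x - 5)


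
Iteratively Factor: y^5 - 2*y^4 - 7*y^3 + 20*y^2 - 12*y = (y + 3)*(y^4 - 5*y^3 + 8*y^2 - 4*y) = (y - 1)*(y + 3)*(y^3 - 4*y^2 + 4*y) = (y - 2)*(y - 1)*(y + 3)*(y^2 - 2*y) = (y - 2)^2*(y - 1)*(y + 3)*(y)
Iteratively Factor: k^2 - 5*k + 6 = (k - 2)*(k - 3)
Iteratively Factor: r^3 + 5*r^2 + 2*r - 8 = (r + 2)*(r^2 + 3*r - 4) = (r - 1)*(r + 2)*(r + 4)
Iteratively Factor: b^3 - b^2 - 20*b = (b - 5)*(b^2 + 4*b) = (b - 5)*(b + 4)*(b)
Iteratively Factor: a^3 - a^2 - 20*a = (a + 4)*(a^2 - 5*a) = a*(a + 4)*(a - 5)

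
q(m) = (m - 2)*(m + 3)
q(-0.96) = -6.04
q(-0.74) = -6.19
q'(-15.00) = -29.00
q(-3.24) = 1.26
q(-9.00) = 66.00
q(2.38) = 2.04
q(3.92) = 13.29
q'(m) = 2*m + 1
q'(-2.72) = -4.44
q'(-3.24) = -5.48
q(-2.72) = -1.32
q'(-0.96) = -0.92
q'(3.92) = 8.84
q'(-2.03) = -3.06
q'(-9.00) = -17.00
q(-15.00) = 204.00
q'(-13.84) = -26.68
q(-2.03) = -3.91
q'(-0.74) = -0.48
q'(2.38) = 5.76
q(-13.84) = 171.71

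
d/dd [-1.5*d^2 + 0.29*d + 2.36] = 0.29 - 3.0*d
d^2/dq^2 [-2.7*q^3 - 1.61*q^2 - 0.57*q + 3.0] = -16.2*q - 3.22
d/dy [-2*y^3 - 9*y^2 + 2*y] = -6*y^2 - 18*y + 2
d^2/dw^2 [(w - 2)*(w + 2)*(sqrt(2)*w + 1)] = 6*sqrt(2)*w + 2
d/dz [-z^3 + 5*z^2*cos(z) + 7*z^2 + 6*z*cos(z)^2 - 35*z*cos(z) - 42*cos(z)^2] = -5*z^2*sin(z) - 3*z^2 + 35*z*sin(z) - 6*z*sin(2*z) + 10*z*cos(z) + 14*z + 42*sin(2*z) + 6*cos(z)^2 - 35*cos(z)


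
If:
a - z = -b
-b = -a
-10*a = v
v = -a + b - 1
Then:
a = 1/10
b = 1/10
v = -1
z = 1/5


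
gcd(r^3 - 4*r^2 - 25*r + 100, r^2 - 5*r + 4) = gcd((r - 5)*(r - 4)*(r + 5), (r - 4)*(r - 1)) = r - 4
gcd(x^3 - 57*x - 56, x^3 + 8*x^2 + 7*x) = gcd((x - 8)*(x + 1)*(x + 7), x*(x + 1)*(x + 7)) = x^2 + 8*x + 7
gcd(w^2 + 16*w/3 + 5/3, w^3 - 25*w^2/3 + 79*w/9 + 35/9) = w + 1/3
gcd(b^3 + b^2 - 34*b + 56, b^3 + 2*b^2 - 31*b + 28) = b^2 + 3*b - 28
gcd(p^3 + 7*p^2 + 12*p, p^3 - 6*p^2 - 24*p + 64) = p + 4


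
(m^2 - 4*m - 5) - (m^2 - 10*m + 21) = 6*m - 26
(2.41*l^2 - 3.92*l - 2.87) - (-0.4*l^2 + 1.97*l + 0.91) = 2.81*l^2 - 5.89*l - 3.78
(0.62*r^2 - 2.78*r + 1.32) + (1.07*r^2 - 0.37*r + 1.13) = 1.69*r^2 - 3.15*r + 2.45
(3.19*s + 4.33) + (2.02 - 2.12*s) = 1.07*s + 6.35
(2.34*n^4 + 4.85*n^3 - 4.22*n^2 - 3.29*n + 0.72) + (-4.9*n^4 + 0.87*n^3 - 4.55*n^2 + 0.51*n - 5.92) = -2.56*n^4 + 5.72*n^3 - 8.77*n^2 - 2.78*n - 5.2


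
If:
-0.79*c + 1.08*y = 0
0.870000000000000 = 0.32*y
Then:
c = 3.72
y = 2.72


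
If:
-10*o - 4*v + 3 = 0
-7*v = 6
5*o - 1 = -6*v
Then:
No Solution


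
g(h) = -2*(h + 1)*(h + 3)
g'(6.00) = -32.00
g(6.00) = -126.00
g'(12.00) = -56.00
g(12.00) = -390.00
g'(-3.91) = 7.64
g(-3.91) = -5.30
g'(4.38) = -25.52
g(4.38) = -79.41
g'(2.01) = -16.04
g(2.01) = -30.16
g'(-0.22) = -7.12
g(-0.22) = -4.34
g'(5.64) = -30.56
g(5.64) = -114.74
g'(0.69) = -10.76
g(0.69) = -12.47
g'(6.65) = -34.60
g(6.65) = -147.64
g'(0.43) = -9.72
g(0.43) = -9.81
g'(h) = -4*h - 8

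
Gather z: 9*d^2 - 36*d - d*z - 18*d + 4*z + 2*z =9*d^2 - 54*d + z*(6 - d)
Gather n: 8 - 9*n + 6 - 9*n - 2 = 12 - 18*n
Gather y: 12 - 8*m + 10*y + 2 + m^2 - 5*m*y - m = m^2 - 9*m + y*(10 - 5*m) + 14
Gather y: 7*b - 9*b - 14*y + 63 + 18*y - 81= -2*b + 4*y - 18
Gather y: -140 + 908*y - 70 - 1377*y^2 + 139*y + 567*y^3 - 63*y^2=567*y^3 - 1440*y^2 + 1047*y - 210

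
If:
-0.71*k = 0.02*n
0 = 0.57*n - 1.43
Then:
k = -0.07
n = 2.51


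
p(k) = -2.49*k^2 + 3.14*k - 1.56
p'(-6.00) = 33.02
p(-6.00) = -110.04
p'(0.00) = 3.14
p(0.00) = -1.56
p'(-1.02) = 8.22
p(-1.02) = -7.35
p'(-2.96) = 17.88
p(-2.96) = -32.67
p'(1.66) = -5.13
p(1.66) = -3.21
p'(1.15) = -2.59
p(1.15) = -1.24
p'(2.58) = -9.71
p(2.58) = -10.03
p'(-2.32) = 14.69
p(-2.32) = -22.25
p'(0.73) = -0.50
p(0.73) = -0.59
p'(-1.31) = 9.66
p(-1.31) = -9.95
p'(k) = 3.14 - 4.98*k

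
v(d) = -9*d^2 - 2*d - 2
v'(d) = -18*d - 2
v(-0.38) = -2.54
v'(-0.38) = 4.84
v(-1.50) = -19.25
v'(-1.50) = 25.00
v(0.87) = -10.55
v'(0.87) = -17.66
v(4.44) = -188.30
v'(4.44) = -81.92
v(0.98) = -12.60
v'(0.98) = -19.64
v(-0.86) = -6.94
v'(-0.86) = 13.48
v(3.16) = -98.19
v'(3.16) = -58.88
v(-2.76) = -65.04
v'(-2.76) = 47.68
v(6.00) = -338.00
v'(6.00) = -110.00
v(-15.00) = -1997.00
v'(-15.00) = 268.00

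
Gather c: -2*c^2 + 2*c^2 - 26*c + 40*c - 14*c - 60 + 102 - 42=0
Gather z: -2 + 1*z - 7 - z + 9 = 0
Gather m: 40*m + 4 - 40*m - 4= 0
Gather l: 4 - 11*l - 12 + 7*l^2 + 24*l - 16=7*l^2 + 13*l - 24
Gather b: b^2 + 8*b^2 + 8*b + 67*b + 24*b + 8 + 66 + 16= 9*b^2 + 99*b + 90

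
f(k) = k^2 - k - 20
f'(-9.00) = -19.00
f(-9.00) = 70.00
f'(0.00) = -1.00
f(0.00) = -20.00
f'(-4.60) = -10.20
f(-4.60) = 5.76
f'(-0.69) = -2.38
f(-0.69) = -18.83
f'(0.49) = -0.02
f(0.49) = -20.25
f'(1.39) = 1.78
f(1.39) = -19.46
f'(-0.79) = -2.58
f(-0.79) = -18.59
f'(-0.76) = -2.52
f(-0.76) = -18.66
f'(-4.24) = -9.48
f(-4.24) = 2.22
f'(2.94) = 4.88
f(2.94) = -14.30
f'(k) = 2*k - 1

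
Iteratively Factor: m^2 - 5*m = (m - 5)*(m)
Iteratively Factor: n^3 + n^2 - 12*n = (n + 4)*(n^2 - 3*n) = (n - 3)*(n + 4)*(n)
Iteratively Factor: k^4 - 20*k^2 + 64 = (k - 2)*(k^3 + 2*k^2 - 16*k - 32) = (k - 4)*(k - 2)*(k^2 + 6*k + 8) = (k - 4)*(k - 2)*(k + 2)*(k + 4)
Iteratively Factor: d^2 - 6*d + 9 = (d - 3)*(d - 3)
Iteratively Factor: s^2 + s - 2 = (s + 2)*(s - 1)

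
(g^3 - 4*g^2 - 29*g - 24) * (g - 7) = g^4 - 11*g^3 - g^2 + 179*g + 168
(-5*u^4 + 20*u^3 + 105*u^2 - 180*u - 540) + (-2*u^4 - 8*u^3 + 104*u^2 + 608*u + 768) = -7*u^4 + 12*u^3 + 209*u^2 + 428*u + 228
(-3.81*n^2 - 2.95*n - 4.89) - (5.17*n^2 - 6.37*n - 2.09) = -8.98*n^2 + 3.42*n - 2.8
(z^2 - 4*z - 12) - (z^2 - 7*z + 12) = 3*z - 24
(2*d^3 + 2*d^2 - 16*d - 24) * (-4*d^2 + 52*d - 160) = -8*d^5 + 96*d^4 - 152*d^3 - 1056*d^2 + 1312*d + 3840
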